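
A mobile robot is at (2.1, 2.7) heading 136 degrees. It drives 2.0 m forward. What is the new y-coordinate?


y_new = y0 + d*sin(theta)
= 2.7 + 2.0*sin(136)
= 2.7 + 1.3893
= 4.0893


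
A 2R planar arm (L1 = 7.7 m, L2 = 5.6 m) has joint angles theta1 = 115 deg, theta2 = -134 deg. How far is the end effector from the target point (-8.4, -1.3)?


End effector via forward kinematics:
x = L1*cos(t1) + L2*cos(t1+t2) = 2.0407
y = L1*sin(t1) + L2*sin(t1+t2) = 5.1554
Distance to target:
d = sqrt((-8.4 - 2.0407)^2 + (-1.3 - 5.1554)^2)
= sqrt(109.0091 + 41.672)
= 12.2752 m


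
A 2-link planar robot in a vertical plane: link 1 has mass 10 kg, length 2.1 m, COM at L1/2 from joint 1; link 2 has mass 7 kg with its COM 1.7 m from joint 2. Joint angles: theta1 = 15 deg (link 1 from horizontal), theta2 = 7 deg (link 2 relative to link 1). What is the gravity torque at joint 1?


Horizontal distance from joint 1 to link-1 COM:
  x_c1 = (L1/2)*cos(t1) = 1.05 * 0.9659 = 1.0142 m
Horizontal distance from joint 1 to link-2 COM:
  x_c2 = L1*cos(t1) + Lc2*cos(t1+t2)
       = 2.1*0.9659 + 1.7*0.9272 = 3.6047 m
tau1 = m1*g*x_c1 + m2*g*x_c2
     = 10*9.81*1.0142 + 7*9.81*3.6047
     = 99.4952 + 247.5318
     = 347.027 Nm


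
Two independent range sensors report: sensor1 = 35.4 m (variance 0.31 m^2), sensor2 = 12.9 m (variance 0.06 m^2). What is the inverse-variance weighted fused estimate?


w1 = (1/var1) / (1/var1 + 1/var2)
   = 3.2258 / (3.2258 + 16.6667) = 0.1622
w2 = 1 - w1 = 0.8378
fused = w1*s1 + w2*s2 = 5.7405 + 10.8081
= 16.5486 m


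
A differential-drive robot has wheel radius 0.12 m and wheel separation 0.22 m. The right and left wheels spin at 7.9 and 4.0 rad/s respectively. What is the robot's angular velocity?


vR = r*wR = 0.12*7.9 = 0.948 m/s
vL = r*wL = 0.12*4.0 = 0.48 m/s
v = (vR+vL)/2 = 0.714 m/s
omega = (vR-vL)/L = 2.1273 rad/s
angular velocity = 2.1273 rad/s


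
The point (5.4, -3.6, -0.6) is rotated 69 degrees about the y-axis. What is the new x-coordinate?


Rotation about y-axis: x' = x*cos(theta) + z*sin(theta)
= 5.4 * 0.3584 + -0.6 * 0.9336
= 1.375


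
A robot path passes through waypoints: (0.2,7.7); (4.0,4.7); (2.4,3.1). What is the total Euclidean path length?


Segment lengths:
  seg1 = sqrt((3.8)^2 + (-3.0)^2) = 4.8415
  seg2 = sqrt((-1.6)^2 + (-1.6)^2) = 2.2627
Total = 7.1042


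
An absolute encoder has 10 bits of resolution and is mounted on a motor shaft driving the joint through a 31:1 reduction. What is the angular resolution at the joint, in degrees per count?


counts = 2^10 = 1024
effective counts at joint = 1024 * 31 = 31744
resolution = 360 / 31744
= 0.0113 deg/count


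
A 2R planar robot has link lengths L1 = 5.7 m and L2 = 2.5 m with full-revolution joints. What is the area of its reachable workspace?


r_max = L1 + L2 = 8.2 m
r_min = |L1 - L2| = 3.2 m
Area = pi*(r_max^2 - r_min^2)
= pi*(67.24 - 10.24)
= pi * 57.0
= 179.0708 m^2


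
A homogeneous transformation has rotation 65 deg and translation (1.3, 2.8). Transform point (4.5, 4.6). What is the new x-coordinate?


x' = cos(theta)*px - sin(theta)*py + tx
= 0.4226*4.5 - 0.9063*4.6 + 1.3
= -0.9672


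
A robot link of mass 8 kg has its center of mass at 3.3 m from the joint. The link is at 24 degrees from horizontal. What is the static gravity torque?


tau = m*g*L*cos(angle)
= 8 * 9.81 * 3.3 * cos(24 deg)
= 8 * 9.81 * 3.3 * 0.9135
= 236.5937 Nm


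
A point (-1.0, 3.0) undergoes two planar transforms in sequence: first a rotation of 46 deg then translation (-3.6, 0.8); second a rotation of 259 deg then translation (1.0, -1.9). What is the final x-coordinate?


After transform 1:
x1 = cos(46)*-1.0 - sin(46)*3.0 + -3.6 = -6.4527
y1 = sin(46)*-1.0 + cos(46)*3.0 + 0.8 = 2.1646
After transform 2:
x2 = cos(259)*-6.4527 - sin(259)*2.1646 + 1.0
= 4.3561


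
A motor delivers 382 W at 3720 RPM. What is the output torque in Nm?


omega = 3720 * 2*pi/60 = 389.5575 rad/s
tau = P / omega = 382 / 389.5575
= 0.9806 Nm


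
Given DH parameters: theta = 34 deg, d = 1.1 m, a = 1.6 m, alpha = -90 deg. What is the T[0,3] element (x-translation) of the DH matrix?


T[0,3] = a * cos(theta)
= 1.6 * cos(34 deg)
= 1.6 * 0.829
= 1.3265


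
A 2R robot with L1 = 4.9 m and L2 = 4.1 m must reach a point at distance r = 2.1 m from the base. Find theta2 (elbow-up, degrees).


cos(theta2) = (r^2 - L1^2 - L2^2) / (2*L1*L2)
cos(theta2) = (4.41 - 24.01 - 16.81) / 40.18
cos(theta2) = -0.906172
theta2 = 154.9816 degrees


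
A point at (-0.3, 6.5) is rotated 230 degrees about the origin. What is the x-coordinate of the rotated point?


x' = x*cos(theta) - y*sin(theta)
cos(230 deg) = -0.6428, sin(230 deg) = -0.766
x' = -0.3 * -0.6428 - 6.5 * -0.766
= 0.1928 - -4.9793
= 5.1721


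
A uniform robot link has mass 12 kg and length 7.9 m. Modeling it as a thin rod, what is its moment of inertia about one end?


I = (1/3) * m * L^2
= (1/3) * 12 * 7.9^2
= 0.333333 * 12 * 62.41
= 249.64 kg*m^2


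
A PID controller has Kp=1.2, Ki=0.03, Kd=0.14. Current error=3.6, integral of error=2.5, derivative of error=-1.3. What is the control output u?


u = Kp*e + Ki*int(e) + Kd*de/dt
= 1.2*3.6 + 0.03*2.5 + 0.14*(-1.3)
= 4.32 + 0.075 + -0.182
= 4.213


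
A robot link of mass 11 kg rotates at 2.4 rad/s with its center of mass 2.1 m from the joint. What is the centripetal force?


F = m * omega^2 * r
= 11 * 2.4^2 * 2.1
= 11 * 5.76 * 2.1
= 133.056 N


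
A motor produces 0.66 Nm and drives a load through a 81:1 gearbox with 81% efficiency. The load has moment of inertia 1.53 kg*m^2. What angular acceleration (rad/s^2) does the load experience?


tau_out = tau_motor * N * eta
= 0.66 * 81 * 0.81 = 43.3026 Nm
alpha = tau_out / I = 43.3026 / 1.53
= 28.3024 rad/s^2


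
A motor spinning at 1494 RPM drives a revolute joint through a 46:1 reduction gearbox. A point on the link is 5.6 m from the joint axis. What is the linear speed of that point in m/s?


omega_motor = 1494 * 2*pi/60 = 156.4513 rad/s
omega_joint = omega_motor / 46 = 3.4011 rad/s
v = omega_joint * r = 3.4011 * 5.6
= 19.0462 m/s


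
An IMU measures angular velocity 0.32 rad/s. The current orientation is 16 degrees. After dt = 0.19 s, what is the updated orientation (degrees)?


delta_theta = w * dt = 0.32 * 0.19 = 0.0608 rad
= 3.4836 deg
theta_new = 16 + 3.4836 = 19.4836 deg


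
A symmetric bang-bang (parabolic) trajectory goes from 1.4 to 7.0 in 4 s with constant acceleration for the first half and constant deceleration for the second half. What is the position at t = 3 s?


Symmetric rest-to-rest: each phase covers (pf-p0)/2 in time T/2. 0.5*a*(T/2)^2 = (pf-p0)/2 => a = 4*(pf-p0)/T^2
a = 4*(7.0-1.4)/4^2 = 1.4
t = 3 is in the deceleration phase (t > T/2).
p = pf - 0.5*a*(T-t)^2 = 7.0 - 0.5*1.4*1^2
= 6.3


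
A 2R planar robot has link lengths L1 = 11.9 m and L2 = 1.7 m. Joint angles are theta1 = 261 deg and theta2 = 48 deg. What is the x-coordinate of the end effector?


Convert angles to radians: theta1 = 4.5553, theta2 = 0.8378
x = L1*cos(theta1) + L2*cos(theta1+theta2)
x = -1.8616 + 1.0698
x = -0.7917


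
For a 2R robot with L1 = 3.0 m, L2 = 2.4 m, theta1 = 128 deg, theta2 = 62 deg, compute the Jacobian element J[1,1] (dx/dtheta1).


J[1,1] = -L1*sin(t1) - L2*sin(t1+t2)
= -3.0*sin(128) - 2.4*sin(190)
= -1.9473


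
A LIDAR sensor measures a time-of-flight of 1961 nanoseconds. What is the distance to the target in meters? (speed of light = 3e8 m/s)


tof = 1961 ns = 1.961e-06 s
dist = c * tof / 2
= 3e8 * 1.961e-06 / 2
= 294.15 m


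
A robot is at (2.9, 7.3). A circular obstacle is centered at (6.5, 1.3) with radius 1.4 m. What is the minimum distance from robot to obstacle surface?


center_dist = sqrt((2.9-6.5)^2 + (7.3-1.3)^2)
= sqrt(12.96 + 36.0)
= 6.9971
min_dist = center_dist - radius = 6.9971 - 1.4 = 5.5971 m


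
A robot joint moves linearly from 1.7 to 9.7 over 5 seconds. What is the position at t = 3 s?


s = t/T = 3/5 = 0.6
p(t) = p0 + (pf-p0)*s
= 1.7 + (9.7 - 1.7) * 0.6
= 6.5


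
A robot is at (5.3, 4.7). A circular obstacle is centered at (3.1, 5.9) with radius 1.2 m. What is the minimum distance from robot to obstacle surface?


center_dist = sqrt((5.3-3.1)^2 + (4.7-5.9)^2)
= sqrt(4.84 + 1.44)
= 2.506
min_dist = center_dist - radius = 2.506 - 1.2 = 1.306 m


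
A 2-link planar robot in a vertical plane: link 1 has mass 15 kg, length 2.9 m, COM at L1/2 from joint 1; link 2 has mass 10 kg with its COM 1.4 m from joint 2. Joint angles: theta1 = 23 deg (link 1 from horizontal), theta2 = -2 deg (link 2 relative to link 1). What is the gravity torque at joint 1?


Horizontal distance from joint 1 to link-1 COM:
  x_c1 = (L1/2)*cos(t1) = 1.45 * 0.9205 = 1.3347 m
Horizontal distance from joint 1 to link-2 COM:
  x_c2 = L1*cos(t1) + Lc2*cos(t1+t2)
       = 2.9*0.9205 + 1.4*0.9336 = 3.9765 m
tau1 = m1*g*x_c1 + m2*g*x_c2
     = 15*9.81*1.3347 + 10*9.81*3.9765
     = 196.4058 + 390.0924
     = 586.4982 Nm


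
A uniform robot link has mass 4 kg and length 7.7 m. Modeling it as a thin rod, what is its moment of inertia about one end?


I = (1/3) * m * L^2
= (1/3) * 4 * 7.7^2
= 0.333333 * 4 * 59.29
= 79.0533 kg*m^2


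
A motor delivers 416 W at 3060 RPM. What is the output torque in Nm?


omega = 3060 * 2*pi/60 = 320.4425 rad/s
tau = P / omega = 416 / 320.4425
= 1.2982 Nm


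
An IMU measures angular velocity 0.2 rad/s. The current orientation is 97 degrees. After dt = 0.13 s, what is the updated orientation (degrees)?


delta_theta = w * dt = 0.2 * 0.13 = 0.026 rad
= 1.4897 deg
theta_new = 97 + 1.4897 = 98.4897 deg


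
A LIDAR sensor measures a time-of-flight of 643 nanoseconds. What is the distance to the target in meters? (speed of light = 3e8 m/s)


tof = 643 ns = 6.43e-07 s
dist = c * tof / 2
= 3e8 * 6.43e-07 / 2
= 96.45 m


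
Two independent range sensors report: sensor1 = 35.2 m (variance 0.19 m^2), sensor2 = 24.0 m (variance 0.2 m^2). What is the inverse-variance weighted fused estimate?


w1 = (1/var1) / (1/var1 + 1/var2)
   = 5.2632 / (5.2632 + 5.0) = 0.5128
w2 = 1 - w1 = 0.4872
fused = w1*s1 + w2*s2 = 18.0513 + 11.6923
= 29.7436 m


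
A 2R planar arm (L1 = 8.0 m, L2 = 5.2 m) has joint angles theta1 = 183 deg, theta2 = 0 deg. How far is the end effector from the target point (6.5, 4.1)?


End effector via forward kinematics:
x = L1*cos(t1) + L2*cos(t1+t2) = -13.1819
y = L1*sin(t1) + L2*sin(t1+t2) = -0.6908
Distance to target:
d = sqrt((6.5 - -13.1819)^2 + (4.1 - -0.6908)^2)
= sqrt(387.3776 + 22.9521)
= 20.2566 m


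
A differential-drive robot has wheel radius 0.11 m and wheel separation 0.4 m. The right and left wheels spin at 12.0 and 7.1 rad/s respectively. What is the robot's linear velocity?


vR = r*wR = 0.11*12.0 = 1.32 m/s
vL = r*wL = 0.11*7.1 = 0.781 m/s
v = (vR+vL)/2 = 1.0505 m/s
omega = (vR-vL)/L = 1.3475 rad/s
linear velocity = 1.0505 m/s


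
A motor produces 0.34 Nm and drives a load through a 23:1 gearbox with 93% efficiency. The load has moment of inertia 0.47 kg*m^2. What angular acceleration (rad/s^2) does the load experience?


tau_out = tau_motor * N * eta
= 0.34 * 23 * 0.93 = 7.2726 Nm
alpha = tau_out / I = 7.2726 / 0.47
= 15.4736 rad/s^2


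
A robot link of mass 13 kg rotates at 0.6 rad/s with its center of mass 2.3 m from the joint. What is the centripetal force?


F = m * omega^2 * r
= 13 * 0.6^2 * 2.3
= 13 * 0.36 * 2.3
= 10.764 N


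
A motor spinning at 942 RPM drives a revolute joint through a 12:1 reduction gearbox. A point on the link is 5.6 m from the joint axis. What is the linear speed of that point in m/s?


omega_motor = 942 * 2*pi/60 = 98.646 rad/s
omega_joint = omega_motor / 12 = 8.2205 rad/s
v = omega_joint * r = 8.2205 * 5.6
= 46.0348 m/s


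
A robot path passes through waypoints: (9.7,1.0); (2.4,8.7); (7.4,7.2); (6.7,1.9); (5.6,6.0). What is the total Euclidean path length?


Segment lengths:
  seg1 = sqrt((-7.3)^2 + (7.7)^2) = 10.6104
  seg2 = sqrt((5.0)^2 + (-1.5)^2) = 5.2202
  seg3 = sqrt((-0.7)^2 + (-5.3)^2) = 5.346
  seg4 = sqrt((-1.1)^2 + (4.1)^2) = 4.245
Total = 25.4215


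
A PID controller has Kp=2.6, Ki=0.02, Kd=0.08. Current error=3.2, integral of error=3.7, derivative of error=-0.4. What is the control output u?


u = Kp*e + Ki*int(e) + Kd*de/dt
= 2.6*3.2 + 0.02*3.7 + 0.08*(-0.4)
= 8.32 + 0.074 + -0.032
= 8.362


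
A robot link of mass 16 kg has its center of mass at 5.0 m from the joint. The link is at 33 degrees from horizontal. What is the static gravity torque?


tau = m*g*L*cos(angle)
= 16 * 9.81 * 5.0 * cos(33 deg)
= 16 * 9.81 * 5.0 * 0.8387
= 658.1887 Nm


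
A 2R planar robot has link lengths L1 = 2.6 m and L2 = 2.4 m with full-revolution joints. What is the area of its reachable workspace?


r_max = L1 + L2 = 5.0 m
r_min = |L1 - L2| = 0.2 m
Area = pi*(r_max^2 - r_min^2)
= pi*(25.0 - 0.04)
= pi * 24.96
= 78.4142 m^2


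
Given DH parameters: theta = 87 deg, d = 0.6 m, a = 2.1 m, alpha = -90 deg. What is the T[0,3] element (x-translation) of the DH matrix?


T[0,3] = a * cos(theta)
= 2.1 * cos(87 deg)
= 2.1 * 0.0523
= 0.1099


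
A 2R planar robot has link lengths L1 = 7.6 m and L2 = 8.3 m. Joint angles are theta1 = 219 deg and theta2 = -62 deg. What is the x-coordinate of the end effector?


Convert angles to radians: theta1 = 3.8223, theta2 = -1.0821
x = L1*cos(theta1) + L2*cos(theta1+theta2)
x = -5.9063 + -7.6402
x = -13.5465


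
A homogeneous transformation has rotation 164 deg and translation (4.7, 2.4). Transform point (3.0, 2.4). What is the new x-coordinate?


x' = cos(theta)*px - sin(theta)*py + tx
= -0.9613*3.0 - 0.2756*2.4 + 4.7
= 1.1547


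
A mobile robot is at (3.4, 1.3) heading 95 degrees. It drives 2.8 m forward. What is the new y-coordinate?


y_new = y0 + d*sin(theta)
= 1.3 + 2.8*sin(95)
= 1.3 + 2.7893
= 4.0893


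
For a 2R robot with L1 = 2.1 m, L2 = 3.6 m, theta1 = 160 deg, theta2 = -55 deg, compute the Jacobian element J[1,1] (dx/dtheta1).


J[1,1] = -L1*sin(t1) - L2*sin(t1+t2)
= -2.1*sin(160) - 3.6*sin(105)
= -4.1956


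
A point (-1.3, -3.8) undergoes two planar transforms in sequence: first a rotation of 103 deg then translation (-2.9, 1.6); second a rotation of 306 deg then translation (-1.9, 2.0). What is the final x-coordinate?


After transform 1:
x1 = cos(103)*-1.3 - sin(103)*-3.8 + -2.9 = 1.095
y1 = sin(103)*-1.3 + cos(103)*-3.8 + 1.6 = 1.1881
After transform 2:
x2 = cos(306)*1.095 - sin(306)*1.1881 + -1.9
= -0.2951


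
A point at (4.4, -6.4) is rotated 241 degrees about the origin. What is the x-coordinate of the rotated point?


x' = x*cos(theta) - y*sin(theta)
cos(241 deg) = -0.4848, sin(241 deg) = -0.8746
x' = 4.4 * -0.4848 - -6.4 * -0.8746
= -2.1332 - 5.5976
= -7.7307


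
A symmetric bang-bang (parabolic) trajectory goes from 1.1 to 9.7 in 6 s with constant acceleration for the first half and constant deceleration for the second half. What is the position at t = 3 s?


Symmetric rest-to-rest: each phase covers (pf-p0)/2 in time T/2. 0.5*a*(T/2)^2 = (pf-p0)/2 => a = 4*(pf-p0)/T^2
a = 4*(9.7-1.1)/6^2 = 0.9556
t = 3 is in the acceleration phase (t <= T/2).
p = p0 + 0.5*a*t^2 = 1.1 + 0.5*0.9556*3^2
= 5.4


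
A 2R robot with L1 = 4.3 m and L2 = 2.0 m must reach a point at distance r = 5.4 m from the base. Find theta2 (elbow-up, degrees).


cos(theta2) = (r^2 - L1^2 - L2^2) / (2*L1*L2)
cos(theta2) = (29.16 - 18.49 - 4.0) / 17.2
cos(theta2) = 0.387791
theta2 = 67.1829 degrees


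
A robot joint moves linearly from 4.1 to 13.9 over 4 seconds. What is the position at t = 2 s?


s = t/T = 2/4 = 0.5
p(t) = p0 + (pf-p0)*s
= 4.1 + (13.9 - 4.1) * 0.5
= 9.0


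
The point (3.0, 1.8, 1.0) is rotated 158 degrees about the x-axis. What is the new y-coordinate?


Rotation about x-axis: y' = y*cos(theta) - z*sin(theta)
= 1.8 * -0.9272 - 1.0 * 0.3746
= -2.0435


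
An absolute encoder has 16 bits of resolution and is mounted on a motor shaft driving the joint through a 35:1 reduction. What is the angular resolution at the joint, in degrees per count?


counts = 2^16 = 65536
effective counts at joint = 65536 * 35 = 2293760
resolution = 360 / 2293760
= 1.5695e-04 deg/count


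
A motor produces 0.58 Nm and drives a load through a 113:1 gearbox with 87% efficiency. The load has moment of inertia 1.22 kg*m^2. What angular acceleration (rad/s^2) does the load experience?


tau_out = tau_motor * N * eta
= 0.58 * 113 * 0.87 = 57.0198 Nm
alpha = tau_out / I = 57.0198 / 1.22
= 46.7375 rad/s^2


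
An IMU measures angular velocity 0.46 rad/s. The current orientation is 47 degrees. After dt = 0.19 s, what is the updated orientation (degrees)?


delta_theta = w * dt = 0.46 * 0.19 = 0.0874 rad
= 5.0077 deg
theta_new = 47 + 5.0077 = 52.0077 deg


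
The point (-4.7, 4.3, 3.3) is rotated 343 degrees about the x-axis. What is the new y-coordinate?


Rotation about x-axis: y' = y*cos(theta) - z*sin(theta)
= 4.3 * 0.9563 - 3.3 * -0.2924
= 5.0769


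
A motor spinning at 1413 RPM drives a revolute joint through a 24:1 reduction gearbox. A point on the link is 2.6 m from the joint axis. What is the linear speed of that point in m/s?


omega_motor = 1413 * 2*pi/60 = 147.969 rad/s
omega_joint = omega_motor / 24 = 6.1654 rad/s
v = omega_joint * r = 6.1654 * 2.6
= 16.03 m/s


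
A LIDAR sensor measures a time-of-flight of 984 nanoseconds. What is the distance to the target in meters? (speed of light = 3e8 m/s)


tof = 984 ns = 9.84e-07 s
dist = c * tof / 2
= 3e8 * 9.84e-07 / 2
= 147.6 m


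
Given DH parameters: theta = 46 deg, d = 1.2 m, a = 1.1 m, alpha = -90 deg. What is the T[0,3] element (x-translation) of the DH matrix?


T[0,3] = a * cos(theta)
= 1.1 * cos(46 deg)
= 1.1 * 0.6947
= 0.7641


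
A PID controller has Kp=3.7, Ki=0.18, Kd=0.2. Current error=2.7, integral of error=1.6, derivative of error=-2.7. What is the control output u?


u = Kp*e + Ki*int(e) + Kd*de/dt
= 3.7*2.7 + 0.18*1.6 + 0.2*(-2.7)
= 9.99 + 0.288 + -0.54
= 9.738


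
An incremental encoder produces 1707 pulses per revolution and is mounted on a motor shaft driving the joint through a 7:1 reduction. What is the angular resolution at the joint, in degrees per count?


counts per rev = 1707
effective counts at joint = 1707 * 7 = 11949
resolution = 360 / 11949
= 0.0301 deg/count


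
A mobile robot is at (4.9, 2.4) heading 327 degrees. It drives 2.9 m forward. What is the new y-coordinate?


y_new = y0 + d*sin(theta)
= 2.4 + 2.9*sin(327)
= 2.4 + -1.5795
= 0.8205


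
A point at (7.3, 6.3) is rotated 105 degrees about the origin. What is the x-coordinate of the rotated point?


x' = x*cos(theta) - y*sin(theta)
cos(105 deg) = -0.2588, sin(105 deg) = 0.9659
x' = 7.3 * -0.2588 - 6.3 * 0.9659
= -1.8894 - 6.0853
= -7.9747


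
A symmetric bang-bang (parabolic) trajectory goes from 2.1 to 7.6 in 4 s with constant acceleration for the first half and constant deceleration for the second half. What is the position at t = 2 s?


Symmetric rest-to-rest: each phase covers (pf-p0)/2 in time T/2. 0.5*a*(T/2)^2 = (pf-p0)/2 => a = 4*(pf-p0)/T^2
a = 4*(7.6-2.1)/4^2 = 1.375
t = 2 is in the acceleration phase (t <= T/2).
p = p0 + 0.5*a*t^2 = 2.1 + 0.5*1.375*2^2
= 4.85


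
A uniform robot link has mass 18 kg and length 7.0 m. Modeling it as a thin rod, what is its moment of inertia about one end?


I = (1/3) * m * L^2
= (1/3) * 18 * 7.0^2
= 0.333333 * 18 * 49.0
= 294.0 kg*m^2


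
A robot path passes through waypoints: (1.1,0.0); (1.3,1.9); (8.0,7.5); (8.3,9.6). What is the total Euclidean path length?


Segment lengths:
  seg1 = sqrt((0.2)^2 + (1.9)^2) = 1.9105
  seg2 = sqrt((6.7)^2 + (5.6)^2) = 8.7321
  seg3 = sqrt((0.3)^2 + (2.1)^2) = 2.1213
Total = 12.7639


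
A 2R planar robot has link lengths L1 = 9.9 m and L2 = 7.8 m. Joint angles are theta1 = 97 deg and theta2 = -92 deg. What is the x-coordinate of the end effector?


Convert angles to radians: theta1 = 1.693, theta2 = -1.6057
x = L1*cos(theta1) + L2*cos(theta1+theta2)
x = -1.2065 + 7.7703
x = 6.5638


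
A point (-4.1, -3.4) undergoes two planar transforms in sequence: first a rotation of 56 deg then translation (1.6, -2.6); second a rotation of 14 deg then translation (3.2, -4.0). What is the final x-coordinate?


After transform 1:
x1 = cos(56)*-4.1 - sin(56)*-3.4 + 1.6 = 2.126
y1 = sin(56)*-4.1 + cos(56)*-3.4 + -2.6 = -7.9003
After transform 2:
x2 = cos(14)*2.126 - sin(14)*-7.9003 + 3.2
= 7.1741


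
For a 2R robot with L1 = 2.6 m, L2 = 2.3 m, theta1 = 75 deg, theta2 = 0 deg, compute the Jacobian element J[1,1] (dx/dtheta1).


J[1,1] = -L1*sin(t1) - L2*sin(t1+t2)
= -2.6*sin(75) - 2.3*sin(75)
= -4.733


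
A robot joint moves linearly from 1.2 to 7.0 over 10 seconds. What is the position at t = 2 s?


s = t/T = 2/10 = 0.2
p(t) = p0 + (pf-p0)*s
= 1.2 + (7.0 - 1.2) * 0.2
= 2.36


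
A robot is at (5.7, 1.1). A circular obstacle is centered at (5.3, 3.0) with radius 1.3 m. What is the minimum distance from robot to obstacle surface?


center_dist = sqrt((5.7-5.3)^2 + (1.1-3.0)^2)
= sqrt(0.16 + 3.61)
= 1.9416
min_dist = center_dist - radius = 1.9416 - 1.3 = 0.6416 m


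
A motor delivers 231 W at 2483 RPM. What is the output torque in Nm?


omega = 2483 * 2*pi/60 = 260.0192 rad/s
tau = P / omega = 231 / 260.0192
= 0.8884 Nm


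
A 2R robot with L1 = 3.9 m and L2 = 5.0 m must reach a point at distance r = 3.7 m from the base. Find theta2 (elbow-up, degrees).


cos(theta2) = (r^2 - L1^2 - L2^2) / (2*L1*L2)
cos(theta2) = (13.69 - 15.21 - 25.0) / 39.0
cos(theta2) = -0.68
theta2 = 132.8436 degrees


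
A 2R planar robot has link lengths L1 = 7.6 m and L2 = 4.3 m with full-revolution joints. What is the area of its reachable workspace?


r_max = L1 + L2 = 11.9 m
r_min = |L1 - L2| = 3.3 m
Area = pi*(r_max^2 - r_min^2)
= pi*(141.61 - 10.89)
= pi * 130.72
= 410.669 m^2


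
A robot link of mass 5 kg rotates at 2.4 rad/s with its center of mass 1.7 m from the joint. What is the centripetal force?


F = m * omega^2 * r
= 5 * 2.4^2 * 1.7
= 5 * 5.76 * 1.7
= 48.96 N


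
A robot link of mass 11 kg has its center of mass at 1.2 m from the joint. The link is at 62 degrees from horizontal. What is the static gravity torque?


tau = m*g*L*cos(angle)
= 11 * 9.81 * 1.2 * cos(62 deg)
= 11 * 9.81 * 1.2 * 0.4695
= 60.7928 Nm


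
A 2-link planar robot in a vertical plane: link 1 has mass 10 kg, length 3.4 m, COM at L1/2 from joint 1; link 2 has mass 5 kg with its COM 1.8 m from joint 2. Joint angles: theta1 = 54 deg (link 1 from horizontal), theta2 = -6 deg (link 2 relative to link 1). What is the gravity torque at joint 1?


Horizontal distance from joint 1 to link-1 COM:
  x_c1 = (L1/2)*cos(t1) = 1.7 * 0.5878 = 0.9992 m
Horizontal distance from joint 1 to link-2 COM:
  x_c2 = L1*cos(t1) + Lc2*cos(t1+t2)
       = 3.4*0.5878 + 1.8*0.6691 = 3.2029 m
tau1 = m1*g*x_c1 + m2*g*x_c2
     = 10*9.81*0.9992 + 5*9.81*3.2029
     = 98.0249 + 157.1025
     = 255.1274 Nm


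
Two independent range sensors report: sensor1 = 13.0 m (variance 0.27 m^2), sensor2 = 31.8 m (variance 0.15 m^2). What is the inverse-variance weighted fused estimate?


w1 = (1/var1) / (1/var1 + 1/var2)
   = 3.7037 / (3.7037 + 6.6667) = 0.3571
w2 = 1 - w1 = 0.6429
fused = w1*s1 + w2*s2 = 4.6429 + 20.4429
= 25.0857 m


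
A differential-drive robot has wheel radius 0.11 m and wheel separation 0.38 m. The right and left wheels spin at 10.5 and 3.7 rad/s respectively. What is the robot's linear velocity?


vR = r*wR = 0.11*10.5 = 1.155 m/s
vL = r*wL = 0.11*3.7 = 0.407 m/s
v = (vR+vL)/2 = 0.781 m/s
omega = (vR-vL)/L = 1.9684 rad/s
linear velocity = 0.781 m/s


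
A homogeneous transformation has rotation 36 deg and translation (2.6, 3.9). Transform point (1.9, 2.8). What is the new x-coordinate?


x' = cos(theta)*px - sin(theta)*py + tx
= 0.809*1.9 - 0.5878*2.8 + 2.6
= 2.4913


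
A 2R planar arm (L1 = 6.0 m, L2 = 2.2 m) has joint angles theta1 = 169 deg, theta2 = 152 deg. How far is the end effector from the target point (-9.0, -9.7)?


End effector via forward kinematics:
x = L1*cos(t1) + L2*cos(t1+t2) = -4.18
y = L1*sin(t1) + L2*sin(t1+t2) = -0.2397
Distance to target:
d = sqrt((-9.0 - -4.18)^2 + (-9.7 - -0.2397)^2)
= sqrt(23.232 + 89.4982)
= 10.6174 m


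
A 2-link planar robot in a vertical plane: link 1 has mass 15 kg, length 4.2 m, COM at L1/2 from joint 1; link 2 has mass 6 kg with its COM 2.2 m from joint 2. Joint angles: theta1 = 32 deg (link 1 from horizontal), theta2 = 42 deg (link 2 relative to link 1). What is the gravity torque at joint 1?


Horizontal distance from joint 1 to link-1 COM:
  x_c1 = (L1/2)*cos(t1) = 2.1 * 0.848 = 1.7809 m
Horizontal distance from joint 1 to link-2 COM:
  x_c2 = L1*cos(t1) + Lc2*cos(t1+t2)
       = 4.2*0.848 + 2.2*0.2756 = 4.1682 m
tau1 = m1*g*x_c1 + m2*g*x_c2
     = 15*9.81*1.7809 + 6*9.81*4.1682
     = 262.0596 + 245.3405
     = 507.4001 Nm


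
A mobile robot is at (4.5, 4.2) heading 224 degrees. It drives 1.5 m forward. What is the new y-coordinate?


y_new = y0 + d*sin(theta)
= 4.2 + 1.5*sin(224)
= 4.2 + -1.042
= 3.158


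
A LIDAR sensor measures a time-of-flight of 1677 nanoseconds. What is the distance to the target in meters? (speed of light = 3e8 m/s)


tof = 1677 ns = 1.677e-06 s
dist = c * tof / 2
= 3e8 * 1.677e-06 / 2
= 251.55 m


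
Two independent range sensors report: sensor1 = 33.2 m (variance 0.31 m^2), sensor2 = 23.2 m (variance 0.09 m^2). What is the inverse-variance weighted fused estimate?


w1 = (1/var1) / (1/var1 + 1/var2)
   = 3.2258 / (3.2258 + 11.1111) = 0.225
w2 = 1 - w1 = 0.775
fused = w1*s1 + w2*s2 = 7.47 + 17.98
= 25.45 m


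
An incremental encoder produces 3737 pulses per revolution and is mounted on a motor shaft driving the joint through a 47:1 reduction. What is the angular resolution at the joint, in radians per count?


counts per rev = 3737
effective counts at joint = 3737 * 47 = 175639
resolution = 2*pi / 175639
= 3.5773e-05 rad/count


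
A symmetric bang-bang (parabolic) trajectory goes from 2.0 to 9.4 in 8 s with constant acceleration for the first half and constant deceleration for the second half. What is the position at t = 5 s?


Symmetric rest-to-rest: each phase covers (pf-p0)/2 in time T/2. 0.5*a*(T/2)^2 = (pf-p0)/2 => a = 4*(pf-p0)/T^2
a = 4*(9.4-2.0)/8^2 = 0.4625
t = 5 is in the deceleration phase (t > T/2).
p = pf - 0.5*a*(T-t)^2 = 9.4 - 0.5*0.4625*3^2
= 7.3187


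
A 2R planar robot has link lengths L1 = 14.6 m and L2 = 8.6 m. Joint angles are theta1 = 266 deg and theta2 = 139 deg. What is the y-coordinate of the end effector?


Convert angles to radians: theta1 = 4.6426, theta2 = 2.426
y = L1*sin(theta1) + L2*sin(theta1+theta2)
y = -14.5644 + 6.0811
y = -8.4833


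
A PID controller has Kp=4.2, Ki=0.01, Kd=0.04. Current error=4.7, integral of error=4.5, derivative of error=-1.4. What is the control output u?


u = Kp*e + Ki*int(e) + Kd*de/dt
= 4.2*4.7 + 0.01*4.5 + 0.04*(-1.4)
= 19.74 + 0.045 + -0.056
= 19.729


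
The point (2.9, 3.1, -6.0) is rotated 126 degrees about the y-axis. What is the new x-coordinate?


Rotation about y-axis: x' = x*cos(theta) + z*sin(theta)
= 2.9 * -0.5878 + -6.0 * 0.809
= -6.5587


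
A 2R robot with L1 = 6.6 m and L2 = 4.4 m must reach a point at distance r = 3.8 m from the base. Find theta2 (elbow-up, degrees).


cos(theta2) = (r^2 - L1^2 - L2^2) / (2*L1*L2)
cos(theta2) = (14.44 - 43.56 - 19.36) / 58.08
cos(theta2) = -0.834711
theta2 = 146.5857 degrees


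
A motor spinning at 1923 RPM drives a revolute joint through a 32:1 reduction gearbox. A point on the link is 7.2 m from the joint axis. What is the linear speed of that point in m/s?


omega_motor = 1923 * 2*pi/60 = 201.3761 rad/s
omega_joint = omega_motor / 32 = 6.293 rad/s
v = omega_joint * r = 6.293 * 7.2
= 45.3096 m/s


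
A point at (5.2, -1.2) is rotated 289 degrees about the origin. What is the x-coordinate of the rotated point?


x' = x*cos(theta) - y*sin(theta)
cos(289 deg) = 0.3256, sin(289 deg) = -0.9455
x' = 5.2 * 0.3256 - -1.2 * -0.9455
= 1.693 - 1.1346
= 0.5583


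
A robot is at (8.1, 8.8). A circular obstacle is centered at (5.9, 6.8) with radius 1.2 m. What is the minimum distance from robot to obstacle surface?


center_dist = sqrt((8.1-5.9)^2 + (8.8-6.8)^2)
= sqrt(4.84 + 4.0)
= 2.9732
min_dist = center_dist - radius = 2.9732 - 1.2 = 1.7732 m


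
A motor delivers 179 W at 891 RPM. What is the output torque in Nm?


omega = 891 * 2*pi/60 = 93.3053 rad/s
tau = P / omega = 179 / 93.3053
= 1.9184 Nm


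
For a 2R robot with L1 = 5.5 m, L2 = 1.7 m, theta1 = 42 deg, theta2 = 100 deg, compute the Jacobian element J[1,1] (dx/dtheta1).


J[1,1] = -L1*sin(t1) - L2*sin(t1+t2)
= -5.5*sin(42) - 1.7*sin(142)
= -4.7268


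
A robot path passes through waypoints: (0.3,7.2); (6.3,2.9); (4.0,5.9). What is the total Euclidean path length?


Segment lengths:
  seg1 = sqrt((6.0)^2 + (-4.3)^2) = 7.3817
  seg2 = sqrt((-2.3)^2 + (3.0)^2) = 3.7802
Total = 11.1619


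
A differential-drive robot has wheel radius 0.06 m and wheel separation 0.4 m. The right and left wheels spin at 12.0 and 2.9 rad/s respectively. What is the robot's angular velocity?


vR = r*wR = 0.06*12.0 = 0.72 m/s
vL = r*wL = 0.06*2.9 = 0.174 m/s
v = (vR+vL)/2 = 0.447 m/s
omega = (vR-vL)/L = 1.365 rad/s
angular velocity = 1.365 rad/s


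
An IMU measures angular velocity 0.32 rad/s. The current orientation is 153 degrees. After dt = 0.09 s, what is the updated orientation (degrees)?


delta_theta = w * dt = 0.32 * 0.09 = 0.0288 rad
= 1.6501 deg
theta_new = 153 + 1.6501 = 154.6501 deg


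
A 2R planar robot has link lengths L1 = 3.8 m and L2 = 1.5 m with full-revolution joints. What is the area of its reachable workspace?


r_max = L1 + L2 = 5.3 m
r_min = |L1 - L2| = 2.3 m
Area = pi*(r_max^2 - r_min^2)
= pi*(28.09 - 5.29)
= pi * 22.8
= 71.6283 m^2


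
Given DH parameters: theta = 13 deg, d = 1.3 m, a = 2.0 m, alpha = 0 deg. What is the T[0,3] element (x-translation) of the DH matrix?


T[0,3] = a * cos(theta)
= 2.0 * cos(13 deg)
= 2.0 * 0.9744
= 1.9487


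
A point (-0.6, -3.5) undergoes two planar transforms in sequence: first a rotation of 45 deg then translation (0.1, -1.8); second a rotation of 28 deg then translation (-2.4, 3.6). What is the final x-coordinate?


After transform 1:
x1 = cos(45)*-0.6 - sin(45)*-3.5 + 0.1 = 2.1506
y1 = sin(45)*-0.6 + cos(45)*-3.5 + -1.8 = -4.6991
After transform 2:
x2 = cos(28)*2.1506 - sin(28)*-4.6991 + -2.4
= 1.705


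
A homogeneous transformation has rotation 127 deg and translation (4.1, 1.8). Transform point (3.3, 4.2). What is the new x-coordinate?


x' = cos(theta)*px - sin(theta)*py + tx
= -0.6018*3.3 - 0.7986*4.2 + 4.1
= -1.2403


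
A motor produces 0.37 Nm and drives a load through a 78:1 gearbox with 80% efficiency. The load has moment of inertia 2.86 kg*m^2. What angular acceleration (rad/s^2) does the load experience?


tau_out = tau_motor * N * eta
= 0.37 * 78 * 0.8 = 23.088 Nm
alpha = tau_out / I = 23.088 / 2.86
= 8.0727 rad/s^2


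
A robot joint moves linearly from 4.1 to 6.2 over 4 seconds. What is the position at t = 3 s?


s = t/T = 3/4 = 0.75
p(t) = p0 + (pf-p0)*s
= 4.1 + (6.2 - 4.1) * 0.75
= 5.675


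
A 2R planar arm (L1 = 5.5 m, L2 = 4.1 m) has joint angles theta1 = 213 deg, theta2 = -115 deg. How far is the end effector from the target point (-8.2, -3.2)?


End effector via forward kinematics:
x = L1*cos(t1) + L2*cos(t1+t2) = -5.1833
y = L1*sin(t1) + L2*sin(t1+t2) = 1.0646
Distance to target:
d = sqrt((-8.2 - -5.1833)^2 + (-3.2 - 1.0646)^2)
= sqrt(9.1005 + 18.1867)
= 5.2237 m


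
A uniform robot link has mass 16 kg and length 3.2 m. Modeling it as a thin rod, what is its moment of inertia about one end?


I = (1/3) * m * L^2
= (1/3) * 16 * 3.2^2
= 0.333333 * 16 * 10.24
= 54.6133 kg*m^2


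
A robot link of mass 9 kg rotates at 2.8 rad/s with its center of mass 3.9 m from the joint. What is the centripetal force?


F = m * omega^2 * r
= 9 * 2.8^2 * 3.9
= 9 * 7.84 * 3.9
= 275.184 N


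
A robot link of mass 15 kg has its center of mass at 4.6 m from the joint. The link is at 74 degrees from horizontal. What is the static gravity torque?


tau = m*g*L*cos(angle)
= 15 * 9.81 * 4.6 * cos(74 deg)
= 15 * 9.81 * 4.6 * 0.2756
= 186.5762 Nm


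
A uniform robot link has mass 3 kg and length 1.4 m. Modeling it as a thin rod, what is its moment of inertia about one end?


I = (1/3) * m * L^2
= (1/3) * 3 * 1.4^2
= 0.333333 * 3 * 1.96
= 1.96 kg*m^2


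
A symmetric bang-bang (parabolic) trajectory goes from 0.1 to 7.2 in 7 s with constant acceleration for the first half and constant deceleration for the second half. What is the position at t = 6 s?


Symmetric rest-to-rest: each phase covers (pf-p0)/2 in time T/2. 0.5*a*(T/2)^2 = (pf-p0)/2 => a = 4*(pf-p0)/T^2
a = 4*(7.2-0.1)/7^2 = 0.5796
t = 6 is in the deceleration phase (t > T/2).
p = pf - 0.5*a*(T-t)^2 = 7.2 - 0.5*0.5796*1^2
= 6.9102


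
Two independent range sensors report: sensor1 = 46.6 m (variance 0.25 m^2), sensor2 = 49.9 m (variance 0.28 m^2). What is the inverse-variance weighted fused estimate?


w1 = (1/var1) / (1/var1 + 1/var2)
   = 4.0 / (4.0 + 3.5714) = 0.5283
w2 = 1 - w1 = 0.4717
fused = w1*s1 + w2*s2 = 24.6189 + 23.5377
= 48.1566 m


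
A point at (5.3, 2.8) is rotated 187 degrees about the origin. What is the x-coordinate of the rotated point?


x' = x*cos(theta) - y*sin(theta)
cos(187 deg) = -0.9925, sin(187 deg) = -0.1219
x' = 5.3 * -0.9925 - 2.8 * -0.1219
= -5.2605 - -0.3412
= -4.9193


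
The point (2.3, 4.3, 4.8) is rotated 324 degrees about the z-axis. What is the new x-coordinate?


Rotation about z-axis: x' = x*cos(theta) - y*sin(theta)
= 2.3 * 0.809 - 4.3 * -0.5878
= 4.3882


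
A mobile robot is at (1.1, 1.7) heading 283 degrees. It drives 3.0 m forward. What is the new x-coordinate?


x_new = x0 + d*cos(theta)
= 1.1 + 3.0*cos(283)
= 1.1 + 0.6749
= 1.7749


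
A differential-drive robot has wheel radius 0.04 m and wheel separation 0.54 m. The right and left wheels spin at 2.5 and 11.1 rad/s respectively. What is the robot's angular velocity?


vR = r*wR = 0.04*2.5 = 0.1 m/s
vL = r*wL = 0.04*11.1 = 0.444 m/s
v = (vR+vL)/2 = 0.272 m/s
omega = (vR-vL)/L = -0.637 rad/s
angular velocity = -0.637 rad/s


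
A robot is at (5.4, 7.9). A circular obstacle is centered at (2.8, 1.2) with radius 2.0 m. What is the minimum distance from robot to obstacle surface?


center_dist = sqrt((5.4-2.8)^2 + (7.9-1.2)^2)
= sqrt(6.76 + 44.89)
= 7.1868
min_dist = center_dist - radius = 7.1868 - 2.0 = 5.1868 m


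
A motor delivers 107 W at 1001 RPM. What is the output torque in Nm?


omega = 1001 * 2*pi/60 = 104.8245 rad/s
tau = P / omega = 107 / 104.8245
= 1.0208 Nm


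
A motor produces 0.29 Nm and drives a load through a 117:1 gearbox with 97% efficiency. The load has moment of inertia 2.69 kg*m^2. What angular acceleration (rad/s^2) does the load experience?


tau_out = tau_motor * N * eta
= 0.29 * 117 * 0.97 = 32.9121 Nm
alpha = tau_out / I = 32.9121 / 2.69
= 12.235 rad/s^2


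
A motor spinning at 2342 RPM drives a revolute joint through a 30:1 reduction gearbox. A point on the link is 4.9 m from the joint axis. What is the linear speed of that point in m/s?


omega_motor = 2342 * 2*pi/60 = 245.2537 rad/s
omega_joint = omega_motor / 30 = 8.1751 rad/s
v = omega_joint * r = 8.1751 * 4.9
= 40.0581 m/s


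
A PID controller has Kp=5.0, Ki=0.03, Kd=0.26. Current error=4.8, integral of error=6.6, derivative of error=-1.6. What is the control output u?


u = Kp*e + Ki*int(e) + Kd*de/dt
= 5.0*4.8 + 0.03*6.6 + 0.26*(-1.6)
= 24.0 + 0.198 + -0.416
= 23.782


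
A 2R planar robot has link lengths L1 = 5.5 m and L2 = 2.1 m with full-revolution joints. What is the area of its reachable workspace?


r_max = L1 + L2 = 7.6 m
r_min = |L1 - L2| = 3.4 m
Area = pi*(r_max^2 - r_min^2)
= pi*(57.76 - 11.56)
= pi * 46.2
= 145.1416 m^2


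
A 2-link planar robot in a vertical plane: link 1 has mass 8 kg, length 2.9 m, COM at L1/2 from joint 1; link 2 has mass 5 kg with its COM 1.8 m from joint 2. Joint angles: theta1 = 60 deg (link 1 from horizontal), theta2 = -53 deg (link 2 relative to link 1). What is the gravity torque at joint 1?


Horizontal distance from joint 1 to link-1 COM:
  x_c1 = (L1/2)*cos(t1) = 1.45 * 0.5 = 0.725 m
Horizontal distance from joint 1 to link-2 COM:
  x_c2 = L1*cos(t1) + Lc2*cos(t1+t2)
       = 2.9*0.5 + 1.8*0.9925 = 3.2366 m
tau1 = m1*g*x_c1 + m2*g*x_c2
     = 8*9.81*0.725 + 5*9.81*3.2366
     = 56.898 + 158.7544
     = 215.6524 Nm


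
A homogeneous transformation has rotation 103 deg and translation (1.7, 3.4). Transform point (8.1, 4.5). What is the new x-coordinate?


x' = cos(theta)*px - sin(theta)*py + tx
= -0.225*8.1 - 0.9744*4.5 + 1.7
= -4.5068


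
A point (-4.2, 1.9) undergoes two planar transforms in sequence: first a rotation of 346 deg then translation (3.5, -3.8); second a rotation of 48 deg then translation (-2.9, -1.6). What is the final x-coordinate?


After transform 1:
x1 = cos(346)*-4.2 - sin(346)*1.9 + 3.5 = -0.1156
y1 = sin(346)*-4.2 + cos(346)*1.9 + -3.8 = -0.9404
After transform 2:
x2 = cos(48)*-0.1156 - sin(48)*-0.9404 + -2.9
= -2.2785


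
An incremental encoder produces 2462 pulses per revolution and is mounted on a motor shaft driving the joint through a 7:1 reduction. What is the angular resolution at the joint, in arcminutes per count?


counts per rev = 2462
effective counts at joint = 2462 * 7 = 17234
resolution = 360*60 / 17234
= 1.2533 arcmin/count


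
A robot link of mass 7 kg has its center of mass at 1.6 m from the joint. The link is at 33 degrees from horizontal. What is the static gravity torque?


tau = m*g*L*cos(angle)
= 7 * 9.81 * 1.6 * cos(33 deg)
= 7 * 9.81 * 1.6 * 0.8387
= 92.1464 Nm


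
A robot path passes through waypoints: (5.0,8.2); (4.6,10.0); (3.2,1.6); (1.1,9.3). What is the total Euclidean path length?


Segment lengths:
  seg1 = sqrt((-0.4)^2 + (1.8)^2) = 1.8439
  seg2 = sqrt((-1.4)^2 + (-8.4)^2) = 8.5159
  seg3 = sqrt((-2.1)^2 + (7.7)^2) = 7.9812
Total = 18.341


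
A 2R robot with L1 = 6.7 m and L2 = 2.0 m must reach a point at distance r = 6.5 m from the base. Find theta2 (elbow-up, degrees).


cos(theta2) = (r^2 - L1^2 - L2^2) / (2*L1*L2)
cos(theta2) = (42.25 - 44.89 - 4.0) / 26.8
cos(theta2) = -0.247761
theta2 = 104.3451 degrees


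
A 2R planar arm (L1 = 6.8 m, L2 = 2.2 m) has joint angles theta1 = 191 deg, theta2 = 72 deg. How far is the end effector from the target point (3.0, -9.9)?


End effector via forward kinematics:
x = L1*cos(t1) + L2*cos(t1+t2) = -6.9432
y = L1*sin(t1) + L2*sin(t1+t2) = -3.4811
Distance to target:
d = sqrt((3.0 - -6.9432)^2 + (-9.9 - -3.4811)^2)
= sqrt(98.8668 + 41.2022)
= 11.8351 m


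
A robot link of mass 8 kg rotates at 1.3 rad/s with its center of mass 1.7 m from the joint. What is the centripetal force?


F = m * omega^2 * r
= 8 * 1.3^2 * 1.7
= 8 * 1.69 * 1.7
= 22.984 N


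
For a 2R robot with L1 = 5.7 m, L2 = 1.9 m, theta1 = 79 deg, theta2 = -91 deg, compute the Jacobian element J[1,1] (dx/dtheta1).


J[1,1] = -L1*sin(t1) - L2*sin(t1+t2)
= -5.7*sin(79) - 1.9*sin(-12)
= -5.2002


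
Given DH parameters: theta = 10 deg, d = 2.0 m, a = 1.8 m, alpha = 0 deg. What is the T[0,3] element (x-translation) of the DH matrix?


T[0,3] = a * cos(theta)
= 1.8 * cos(10 deg)
= 1.8 * 0.9848
= 1.7727


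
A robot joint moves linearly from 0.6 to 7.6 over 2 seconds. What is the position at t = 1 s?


s = t/T = 1/2 = 0.5
p(t) = p0 + (pf-p0)*s
= 0.6 + (7.6 - 0.6) * 0.5
= 4.1


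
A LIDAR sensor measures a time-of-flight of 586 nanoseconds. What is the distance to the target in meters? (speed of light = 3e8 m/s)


tof = 586 ns = 5.86e-07 s
dist = c * tof / 2
= 3e8 * 5.86e-07 / 2
= 87.9 m
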